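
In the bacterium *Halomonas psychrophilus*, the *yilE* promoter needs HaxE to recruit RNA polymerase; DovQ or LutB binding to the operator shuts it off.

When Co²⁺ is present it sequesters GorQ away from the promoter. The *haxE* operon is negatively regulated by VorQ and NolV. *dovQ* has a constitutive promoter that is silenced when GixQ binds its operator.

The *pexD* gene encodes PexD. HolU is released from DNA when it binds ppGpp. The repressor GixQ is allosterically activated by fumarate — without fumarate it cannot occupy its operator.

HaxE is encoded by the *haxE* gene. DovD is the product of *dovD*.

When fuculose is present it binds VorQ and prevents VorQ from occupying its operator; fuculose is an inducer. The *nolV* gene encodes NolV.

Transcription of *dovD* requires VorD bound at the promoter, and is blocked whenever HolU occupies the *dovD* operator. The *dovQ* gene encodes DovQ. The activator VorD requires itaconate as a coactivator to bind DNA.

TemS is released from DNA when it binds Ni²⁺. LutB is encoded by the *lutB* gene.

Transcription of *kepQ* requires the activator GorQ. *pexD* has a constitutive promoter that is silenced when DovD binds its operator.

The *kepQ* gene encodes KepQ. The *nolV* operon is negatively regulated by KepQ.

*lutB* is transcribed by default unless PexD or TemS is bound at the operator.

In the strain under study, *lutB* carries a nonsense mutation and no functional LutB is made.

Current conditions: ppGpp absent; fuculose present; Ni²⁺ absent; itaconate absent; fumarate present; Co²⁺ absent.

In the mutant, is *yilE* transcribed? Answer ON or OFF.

Fumarate is present, so GixQ is active.
With repressor GixQ bound, *dovQ* is not transcribed.
So DovQ is not produced.
LutB is non-functional in this strain, so it has no effect.
Fuculose is present, so VorQ is inactive.
Co²⁺ is absent, so GorQ is active.
No repressor is bound and GorQ is active, so *kepQ* is transcribed.
So KepQ is produced and active.
With repressor KepQ bound, *nolV* is not transcribed.
So NolV is not produced.
With no repressor bound, *haxE* is transcribed.
So HaxE is produced and active.
No repressor is bound and HaxE is active, so *yilE* is transcribed.

ON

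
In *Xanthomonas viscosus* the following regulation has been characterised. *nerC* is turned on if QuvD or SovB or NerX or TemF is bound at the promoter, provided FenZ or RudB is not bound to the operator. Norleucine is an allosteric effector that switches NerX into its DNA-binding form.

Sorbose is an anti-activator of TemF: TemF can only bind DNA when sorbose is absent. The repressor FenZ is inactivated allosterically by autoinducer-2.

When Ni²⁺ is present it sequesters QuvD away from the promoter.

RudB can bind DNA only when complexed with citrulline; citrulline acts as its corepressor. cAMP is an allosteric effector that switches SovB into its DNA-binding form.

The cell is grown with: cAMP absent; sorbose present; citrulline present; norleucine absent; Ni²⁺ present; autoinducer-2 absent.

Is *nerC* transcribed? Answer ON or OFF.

Ni²⁺ is present, so QuvD is inactive.
cAMP is absent, so SovB is inactive.
Norleucine is absent, so NerX is inactive.
Sorbose is present, so TemF is inactive.
Autoinducer-2 is absent, so FenZ is active.
Citrulline is present, so RudB is active.
With repressor FenZ bound, *nerC* is not transcribed.

OFF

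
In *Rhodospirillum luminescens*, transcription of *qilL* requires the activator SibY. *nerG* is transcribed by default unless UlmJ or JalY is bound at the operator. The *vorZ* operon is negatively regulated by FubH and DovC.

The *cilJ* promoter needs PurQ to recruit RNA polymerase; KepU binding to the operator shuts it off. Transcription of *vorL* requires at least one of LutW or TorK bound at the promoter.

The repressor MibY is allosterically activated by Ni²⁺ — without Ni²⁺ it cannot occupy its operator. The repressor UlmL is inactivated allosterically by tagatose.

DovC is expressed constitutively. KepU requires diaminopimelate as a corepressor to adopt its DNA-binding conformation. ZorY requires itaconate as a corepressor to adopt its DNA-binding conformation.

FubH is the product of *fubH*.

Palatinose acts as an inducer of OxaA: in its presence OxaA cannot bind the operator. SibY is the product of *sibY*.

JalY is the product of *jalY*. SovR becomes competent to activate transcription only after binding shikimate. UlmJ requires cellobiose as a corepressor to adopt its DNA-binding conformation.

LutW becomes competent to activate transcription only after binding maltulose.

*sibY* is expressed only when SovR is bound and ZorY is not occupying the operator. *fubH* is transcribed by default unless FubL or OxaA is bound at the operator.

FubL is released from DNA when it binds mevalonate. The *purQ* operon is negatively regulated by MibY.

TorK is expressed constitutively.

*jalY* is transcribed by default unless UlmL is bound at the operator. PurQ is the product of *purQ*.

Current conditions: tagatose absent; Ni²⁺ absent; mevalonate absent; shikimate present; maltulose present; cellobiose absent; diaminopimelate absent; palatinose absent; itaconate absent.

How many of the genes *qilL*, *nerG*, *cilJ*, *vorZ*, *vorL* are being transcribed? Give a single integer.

4

Shikimate is present, so SovR is active.
Itaconate is absent, so ZorY is inactive.
No repressor is bound and SovR is active, so *sibY* is transcribed.
So SibY is produced and active.
No repressor is bound and SibY is active, so *qilL* is transcribed.
→ *qilL* is ON.
Cellobiose is absent, so UlmJ is inactive.
Tagatose is absent, so UlmL is active.
With repressor UlmL bound, *jalY* is not transcribed.
So JalY is not produced.
With no repressor bound, *nerG* is transcribed.
→ *nerG* is ON.
Diaminopimelate is absent, so KepU is inactive.
Ni²⁺ is absent, so MibY is inactive.
With no repressor bound, *purQ* is transcribed.
So PurQ is produced and active.
No repressor is bound and PurQ is active, so *cilJ* is transcribed.
→ *cilJ* is ON.
Mevalonate is absent, so FubL is active.
Palatinose is absent, so OxaA is active.
With repressor FubL bound, *fubH* is not transcribed.
So FubH is not produced.
DovC is produced constitutively and is active.
With repressor DovC bound, *vorZ* is not transcribed.
→ *vorZ* is OFF.
Maltulose is present, so LutW is active.
TorK is produced constitutively and is active.
Activator LutW is present, so *vorL* is transcribed.
→ *vorL* is ON.
4 of the 5 genes are transcribed.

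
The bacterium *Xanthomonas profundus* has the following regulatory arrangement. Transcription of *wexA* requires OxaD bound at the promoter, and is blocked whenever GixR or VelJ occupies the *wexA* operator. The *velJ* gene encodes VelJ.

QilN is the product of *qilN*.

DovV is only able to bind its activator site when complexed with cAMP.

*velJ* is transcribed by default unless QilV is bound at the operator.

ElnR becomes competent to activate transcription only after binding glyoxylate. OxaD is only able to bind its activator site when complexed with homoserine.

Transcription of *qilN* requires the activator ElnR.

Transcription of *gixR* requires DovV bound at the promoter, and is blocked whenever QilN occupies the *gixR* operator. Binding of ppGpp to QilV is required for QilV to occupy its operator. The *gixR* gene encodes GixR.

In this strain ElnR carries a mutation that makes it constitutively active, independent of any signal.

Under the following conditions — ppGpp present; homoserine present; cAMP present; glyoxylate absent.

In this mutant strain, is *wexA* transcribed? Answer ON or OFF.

ElnR is constitutively active in this strain.
No repressor is bound and ElnR is active, so *qilN* is transcribed.
So QilN is produced and active.
cAMP is present, so DovV is active.
With repressor QilN bound, *gixR* is not transcribed.
So GixR is not produced.
Homoserine is present, so OxaD is active.
ppGpp is present, so QilV is active.
With repressor QilV bound, *velJ* is not transcribed.
So VelJ is not produced.
No repressor is bound and OxaD is active, so *wexA* is transcribed.

ON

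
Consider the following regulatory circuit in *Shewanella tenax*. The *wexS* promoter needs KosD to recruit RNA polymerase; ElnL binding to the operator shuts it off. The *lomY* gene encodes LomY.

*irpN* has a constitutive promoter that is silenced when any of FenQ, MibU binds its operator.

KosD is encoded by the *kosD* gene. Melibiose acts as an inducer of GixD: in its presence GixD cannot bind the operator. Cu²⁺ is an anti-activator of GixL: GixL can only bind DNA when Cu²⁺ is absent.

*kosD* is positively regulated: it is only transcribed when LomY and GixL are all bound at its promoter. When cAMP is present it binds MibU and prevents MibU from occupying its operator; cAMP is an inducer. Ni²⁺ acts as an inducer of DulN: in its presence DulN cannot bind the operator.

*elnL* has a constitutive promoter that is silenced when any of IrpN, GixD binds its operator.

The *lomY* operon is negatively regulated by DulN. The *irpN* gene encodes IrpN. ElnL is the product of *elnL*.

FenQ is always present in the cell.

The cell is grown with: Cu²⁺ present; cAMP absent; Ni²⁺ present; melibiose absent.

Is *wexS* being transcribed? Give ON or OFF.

OFF

FenQ is produced constitutively and is active.
cAMP is absent, so MibU is active.
With repressor FenQ bound, *irpN* is not transcribed.
So IrpN is not produced.
Melibiose is absent, so GixD is active.
With repressor GixD bound, *elnL* is not transcribed.
So ElnL is not produced.
Ni²⁺ is present, so DulN is inactive.
With no repressor bound, *lomY* is transcribed.
So LomY is produced and active.
Cu²⁺ is present, so GixL is inactive.
Required activator GixL is absent, so *kosD* is not transcribed.
So KosD is not produced.
Required activator KosD is absent, so *wexS* is not transcribed.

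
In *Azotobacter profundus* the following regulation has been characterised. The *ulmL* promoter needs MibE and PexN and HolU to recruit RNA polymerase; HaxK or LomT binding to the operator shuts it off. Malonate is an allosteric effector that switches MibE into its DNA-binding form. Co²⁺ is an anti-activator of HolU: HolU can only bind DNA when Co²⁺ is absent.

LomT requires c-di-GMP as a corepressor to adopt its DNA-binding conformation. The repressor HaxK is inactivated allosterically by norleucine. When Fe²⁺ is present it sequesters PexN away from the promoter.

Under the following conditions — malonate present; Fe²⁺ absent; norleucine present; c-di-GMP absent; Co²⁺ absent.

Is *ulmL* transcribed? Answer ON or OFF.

Norleucine is present, so HaxK is inactive.
Malonate is present, so MibE is active.
Fe²⁺ is absent, so PexN is active.
c-di-GMP is absent, so LomT is inactive.
Co²⁺ is absent, so HolU is active.
No repressor is bound and MibE and PexN and HolU are active, so *ulmL* is transcribed.

ON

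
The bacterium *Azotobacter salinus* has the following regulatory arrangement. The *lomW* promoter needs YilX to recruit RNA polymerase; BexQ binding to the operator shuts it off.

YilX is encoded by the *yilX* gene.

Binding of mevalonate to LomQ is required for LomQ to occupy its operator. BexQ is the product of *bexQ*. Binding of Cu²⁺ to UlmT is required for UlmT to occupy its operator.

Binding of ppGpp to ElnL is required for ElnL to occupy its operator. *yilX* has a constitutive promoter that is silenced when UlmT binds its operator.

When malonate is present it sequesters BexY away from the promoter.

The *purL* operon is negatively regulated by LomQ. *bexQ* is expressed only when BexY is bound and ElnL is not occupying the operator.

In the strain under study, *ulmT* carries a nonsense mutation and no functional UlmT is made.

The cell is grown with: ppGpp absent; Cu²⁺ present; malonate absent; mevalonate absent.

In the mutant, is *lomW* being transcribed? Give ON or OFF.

OFF

Malonate is absent, so BexY is active.
ppGpp is absent, so ElnL is inactive.
No repressor is bound and BexY is active, so *bexQ* is transcribed.
So BexQ is produced and active.
UlmT is non-functional in this strain, so it has no effect.
With no repressor bound, *yilX* is transcribed.
So YilX is produced and active.
With repressor BexQ bound, *lomW* is not transcribed.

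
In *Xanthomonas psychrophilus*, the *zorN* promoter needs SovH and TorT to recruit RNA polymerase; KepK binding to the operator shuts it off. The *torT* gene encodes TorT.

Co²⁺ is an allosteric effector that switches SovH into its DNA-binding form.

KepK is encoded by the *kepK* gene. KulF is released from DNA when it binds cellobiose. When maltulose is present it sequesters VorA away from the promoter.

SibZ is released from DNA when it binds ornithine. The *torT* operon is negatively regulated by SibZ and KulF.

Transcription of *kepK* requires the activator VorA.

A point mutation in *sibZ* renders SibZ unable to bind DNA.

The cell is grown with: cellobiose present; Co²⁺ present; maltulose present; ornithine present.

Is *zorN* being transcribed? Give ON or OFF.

ON

Co²⁺ is present, so SovH is active.
SibZ is non-functional in this strain, so it has no effect.
Cellobiose is present, so KulF is inactive.
With no repressor bound, *torT* is transcribed.
So TorT is produced and active.
Maltulose is present, so VorA is inactive.
Required activator VorA is absent, so *kepK* is not transcribed.
So KepK is not produced.
No repressor is bound and SovH and TorT are active, so *zorN* is transcribed.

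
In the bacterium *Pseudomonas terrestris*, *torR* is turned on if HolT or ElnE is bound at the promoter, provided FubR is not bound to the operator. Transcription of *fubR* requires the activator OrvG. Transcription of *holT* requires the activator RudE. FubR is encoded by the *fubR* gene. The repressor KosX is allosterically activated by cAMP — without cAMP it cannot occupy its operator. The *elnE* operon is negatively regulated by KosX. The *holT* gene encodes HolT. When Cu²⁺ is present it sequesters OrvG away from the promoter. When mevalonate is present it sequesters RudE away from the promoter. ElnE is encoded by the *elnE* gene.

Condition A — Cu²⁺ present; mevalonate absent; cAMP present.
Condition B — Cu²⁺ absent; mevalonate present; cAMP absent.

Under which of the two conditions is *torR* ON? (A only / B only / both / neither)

A only

Condition A:
Cu²⁺ is present, so OrvG is inactive.
Required activator OrvG is absent, so *fubR* is not transcribed.
So FubR is not produced.
Mevalonate is absent, so RudE is active.
No repressor is bound and RudE is active, so *holT* is transcribed.
So HolT is produced and active.
cAMP is present, so KosX is active.
With repressor KosX bound, *elnE* is not transcribed.
So ElnE is not produced.
Activator HolT is present, so *torR* is transcribed.
→ *torR* is ON in A.
Condition B:
Cu²⁺ is absent, so OrvG is active.
No repressor is bound and OrvG is active, so *fubR* is transcribed.
So FubR is produced and active.
Mevalonate is present, so RudE is inactive.
Required activator RudE is absent, so *holT* is not transcribed.
So HolT is not produced.
cAMP is absent, so KosX is inactive.
With no repressor bound, *elnE* is transcribed.
So ElnE is produced and active.
With repressor FubR bound, *torR* is not transcribed.
→ *torR* is OFF in B.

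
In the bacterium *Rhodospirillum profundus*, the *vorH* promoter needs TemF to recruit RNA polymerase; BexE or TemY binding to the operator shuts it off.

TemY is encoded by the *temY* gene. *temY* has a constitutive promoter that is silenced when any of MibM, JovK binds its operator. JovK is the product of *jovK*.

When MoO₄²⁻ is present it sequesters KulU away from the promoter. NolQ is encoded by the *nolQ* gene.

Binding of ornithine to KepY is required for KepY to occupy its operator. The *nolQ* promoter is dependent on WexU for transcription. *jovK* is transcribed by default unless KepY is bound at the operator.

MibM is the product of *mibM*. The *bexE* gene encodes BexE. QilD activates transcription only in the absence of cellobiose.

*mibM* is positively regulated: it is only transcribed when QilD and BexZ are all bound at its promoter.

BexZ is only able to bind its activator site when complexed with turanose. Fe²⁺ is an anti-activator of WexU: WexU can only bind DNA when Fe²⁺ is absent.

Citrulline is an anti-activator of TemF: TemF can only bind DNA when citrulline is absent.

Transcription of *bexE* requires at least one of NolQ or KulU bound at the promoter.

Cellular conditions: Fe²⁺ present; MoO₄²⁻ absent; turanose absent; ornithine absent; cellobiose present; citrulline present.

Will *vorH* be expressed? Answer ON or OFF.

OFF

Citrulline is present, so TemF is inactive.
Fe²⁺ is present, so WexU is inactive.
Required activator WexU is absent, so *nolQ* is not transcribed.
So NolQ is not produced.
MoO₄²⁻ is absent, so KulU is active.
Activator KulU is present, so *bexE* is transcribed.
So BexE is produced and active.
Cellobiose is present, so QilD is inactive.
Turanose is absent, so BexZ is inactive.
Required activator QilD is absent, so *mibM* is not transcribed.
So MibM is not produced.
Ornithine is absent, so KepY is inactive.
With no repressor bound, *jovK* is transcribed.
So JovK is produced and active.
With repressor JovK bound, *temY* is not transcribed.
So TemY is not produced.
With repressor BexE bound, *vorH* is not transcribed.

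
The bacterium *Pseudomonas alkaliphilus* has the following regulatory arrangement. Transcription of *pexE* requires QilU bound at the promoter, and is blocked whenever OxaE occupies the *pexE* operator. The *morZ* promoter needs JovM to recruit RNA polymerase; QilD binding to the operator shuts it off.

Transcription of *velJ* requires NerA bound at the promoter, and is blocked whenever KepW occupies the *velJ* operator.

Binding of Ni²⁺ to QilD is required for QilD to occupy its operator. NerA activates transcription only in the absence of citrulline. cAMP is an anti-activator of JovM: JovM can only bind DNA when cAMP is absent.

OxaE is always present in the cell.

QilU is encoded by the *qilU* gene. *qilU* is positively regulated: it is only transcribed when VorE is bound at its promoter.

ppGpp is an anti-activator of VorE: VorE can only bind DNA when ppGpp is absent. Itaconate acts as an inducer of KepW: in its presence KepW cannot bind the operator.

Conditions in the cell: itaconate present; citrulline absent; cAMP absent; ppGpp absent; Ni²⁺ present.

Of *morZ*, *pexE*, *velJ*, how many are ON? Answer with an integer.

1

Ni²⁺ is present, so QilD is active.
cAMP is absent, so JovM is active.
With repressor QilD bound, *morZ* is not transcribed.
→ *morZ* is OFF.
OxaE is produced constitutively and is active.
ppGpp is absent, so VorE is active.
No repressor is bound and VorE is active, so *qilU* is transcribed.
So QilU is produced and active.
With repressor OxaE bound, *pexE* is not transcribed.
→ *pexE* is OFF.
Itaconate is present, so KepW is inactive.
Citrulline is absent, so NerA is active.
No repressor is bound and NerA is active, so *velJ* is transcribed.
→ *velJ* is ON.
1 of the 3 genes is transcribed.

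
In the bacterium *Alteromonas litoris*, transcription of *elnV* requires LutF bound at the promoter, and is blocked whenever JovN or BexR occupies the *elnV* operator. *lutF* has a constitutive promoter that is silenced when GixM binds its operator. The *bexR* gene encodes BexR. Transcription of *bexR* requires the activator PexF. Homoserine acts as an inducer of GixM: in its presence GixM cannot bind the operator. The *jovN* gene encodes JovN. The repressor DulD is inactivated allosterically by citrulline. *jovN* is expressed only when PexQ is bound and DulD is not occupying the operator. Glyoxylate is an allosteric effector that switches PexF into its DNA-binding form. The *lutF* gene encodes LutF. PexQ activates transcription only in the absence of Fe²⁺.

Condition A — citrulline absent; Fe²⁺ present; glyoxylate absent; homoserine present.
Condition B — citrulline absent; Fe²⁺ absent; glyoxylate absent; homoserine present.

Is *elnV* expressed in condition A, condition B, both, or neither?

Condition A:
Citrulline is absent, so DulD is active.
Fe²⁺ is present, so PexQ is inactive.
With repressor DulD bound, *jovN* is not transcribed.
So JovN is not produced.
Glyoxylate is absent, so PexF is inactive.
Required activator PexF is absent, so *bexR* is not transcribed.
So BexR is not produced.
Homoserine is present, so GixM is inactive.
With no repressor bound, *lutF* is transcribed.
So LutF is produced and active.
No repressor is bound and LutF is active, so *elnV* is transcribed.
→ *elnV* is ON in A.
Condition B:
Citrulline is absent, so DulD is active.
Fe²⁺ is absent, so PexQ is active.
With repressor DulD bound, *jovN* is not transcribed.
So JovN is not produced.
Glyoxylate is absent, so PexF is inactive.
Required activator PexF is absent, so *bexR* is not transcribed.
So BexR is not produced.
Homoserine is present, so GixM is inactive.
With no repressor bound, *lutF* is transcribed.
So LutF is produced and active.
No repressor is bound and LutF is active, so *elnV* is transcribed.
→ *elnV* is ON in B.

both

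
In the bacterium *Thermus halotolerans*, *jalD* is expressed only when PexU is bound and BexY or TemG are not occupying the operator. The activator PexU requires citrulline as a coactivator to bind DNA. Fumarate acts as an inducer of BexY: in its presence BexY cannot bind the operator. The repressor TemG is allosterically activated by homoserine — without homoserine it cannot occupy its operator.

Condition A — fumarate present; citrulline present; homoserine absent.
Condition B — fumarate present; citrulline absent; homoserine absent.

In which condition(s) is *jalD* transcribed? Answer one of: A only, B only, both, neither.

A only

Condition A:
Fumarate is present, so BexY is inactive.
Citrulline is present, so PexU is active.
Homoserine is absent, so TemG is inactive.
No repressor is bound and PexU is active, so *jalD* is transcribed.
→ *jalD* is ON in A.
Condition B:
Fumarate is present, so BexY is inactive.
Citrulline is absent, so PexU is inactive.
Homoserine is absent, so TemG is inactive.
Required activator PexU is absent, so *jalD* is not transcribed.
→ *jalD* is OFF in B.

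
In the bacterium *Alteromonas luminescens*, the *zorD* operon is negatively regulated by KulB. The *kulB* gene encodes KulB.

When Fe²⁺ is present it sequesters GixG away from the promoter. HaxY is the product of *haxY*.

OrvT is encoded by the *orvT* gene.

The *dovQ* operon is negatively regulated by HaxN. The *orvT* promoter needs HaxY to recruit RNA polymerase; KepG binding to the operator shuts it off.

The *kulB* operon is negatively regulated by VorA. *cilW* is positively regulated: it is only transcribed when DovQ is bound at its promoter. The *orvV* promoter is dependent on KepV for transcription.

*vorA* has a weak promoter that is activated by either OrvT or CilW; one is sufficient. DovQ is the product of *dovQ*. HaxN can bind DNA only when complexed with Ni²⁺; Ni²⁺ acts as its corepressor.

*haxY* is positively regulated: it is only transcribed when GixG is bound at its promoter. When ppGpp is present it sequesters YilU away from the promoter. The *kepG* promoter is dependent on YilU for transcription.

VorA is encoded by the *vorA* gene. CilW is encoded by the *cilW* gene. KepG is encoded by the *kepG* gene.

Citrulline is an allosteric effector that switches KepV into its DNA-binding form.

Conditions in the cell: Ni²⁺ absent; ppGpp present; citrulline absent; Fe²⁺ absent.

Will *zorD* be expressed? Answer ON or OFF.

ON

Fe²⁺ is absent, so GixG is active.
No repressor is bound and GixG is active, so *haxY* is transcribed.
So HaxY is produced and active.
ppGpp is present, so YilU is inactive.
Required activator YilU is absent, so *kepG* is not transcribed.
So KepG is not produced.
No repressor is bound and HaxY is active, so *orvT* is transcribed.
So OrvT is produced and active.
Ni²⁺ is absent, so HaxN is inactive.
With no repressor bound, *dovQ* is transcribed.
So DovQ is produced and active.
No repressor is bound and DovQ is active, so *cilW* is transcribed.
So CilW is produced and active.
Activator OrvT is present, so *vorA* is transcribed.
So VorA is produced and active.
With repressor VorA bound, *kulB* is not transcribed.
So KulB is not produced.
With no repressor bound, *zorD* is transcribed.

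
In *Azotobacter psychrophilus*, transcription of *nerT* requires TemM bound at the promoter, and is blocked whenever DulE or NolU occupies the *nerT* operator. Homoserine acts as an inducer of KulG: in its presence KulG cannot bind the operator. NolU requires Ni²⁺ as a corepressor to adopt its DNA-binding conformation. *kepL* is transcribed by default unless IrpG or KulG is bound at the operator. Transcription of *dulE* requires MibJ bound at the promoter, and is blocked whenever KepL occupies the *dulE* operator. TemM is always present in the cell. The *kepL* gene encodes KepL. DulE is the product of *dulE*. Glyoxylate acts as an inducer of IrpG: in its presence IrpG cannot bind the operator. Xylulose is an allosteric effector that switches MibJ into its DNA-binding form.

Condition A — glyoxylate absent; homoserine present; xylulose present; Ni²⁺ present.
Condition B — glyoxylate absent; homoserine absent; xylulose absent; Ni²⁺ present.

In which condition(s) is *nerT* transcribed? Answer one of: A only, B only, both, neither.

Condition A:
TemM is produced constitutively and is active.
Glyoxylate is absent, so IrpG is active.
Homoserine is present, so KulG is inactive.
With repressor IrpG bound, *kepL* is not transcribed.
So KepL is not produced.
Xylulose is present, so MibJ is active.
No repressor is bound and MibJ is active, so *dulE* is transcribed.
So DulE is produced and active.
Ni²⁺ is present, so NolU is active.
With repressor DulE bound, *nerT* is not transcribed.
→ *nerT* is OFF in A.
Condition B:
TemM is produced constitutively and is active.
Glyoxylate is absent, so IrpG is active.
Homoserine is absent, so KulG is active.
With repressor IrpG bound, *kepL* is not transcribed.
So KepL is not produced.
Xylulose is absent, so MibJ is inactive.
Required activator MibJ is absent, so *dulE* is not transcribed.
So DulE is not produced.
Ni²⁺ is present, so NolU is active.
With repressor NolU bound, *nerT* is not transcribed.
→ *nerT* is OFF in B.

neither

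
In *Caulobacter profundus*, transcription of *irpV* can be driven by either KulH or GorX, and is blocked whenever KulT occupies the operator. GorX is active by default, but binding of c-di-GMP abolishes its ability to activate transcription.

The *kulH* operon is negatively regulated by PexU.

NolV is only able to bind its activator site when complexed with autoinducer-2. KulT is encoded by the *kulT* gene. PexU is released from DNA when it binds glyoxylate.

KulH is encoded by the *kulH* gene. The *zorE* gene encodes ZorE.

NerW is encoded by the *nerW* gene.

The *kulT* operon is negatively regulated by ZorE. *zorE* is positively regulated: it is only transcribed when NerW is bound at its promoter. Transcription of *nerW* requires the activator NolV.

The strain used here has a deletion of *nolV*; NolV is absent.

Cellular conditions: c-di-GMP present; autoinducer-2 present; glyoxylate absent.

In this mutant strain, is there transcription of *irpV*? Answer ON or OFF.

OFF

Glyoxylate is absent, so PexU is active.
With repressor PexU bound, *kulH* is not transcribed.
So KulH is not produced.
NolV is non-functional in this strain, so it has no effect.
Required activator NolV is absent, so *nerW* is not transcribed.
So NerW is not produced.
Required activator NerW is absent, so *zorE* is not transcribed.
So ZorE is not produced.
With no repressor bound, *kulT* is transcribed.
So KulT is produced and active.
c-di-GMP is present, so GorX is inactive.
With repressor KulT bound, *irpV* is not transcribed.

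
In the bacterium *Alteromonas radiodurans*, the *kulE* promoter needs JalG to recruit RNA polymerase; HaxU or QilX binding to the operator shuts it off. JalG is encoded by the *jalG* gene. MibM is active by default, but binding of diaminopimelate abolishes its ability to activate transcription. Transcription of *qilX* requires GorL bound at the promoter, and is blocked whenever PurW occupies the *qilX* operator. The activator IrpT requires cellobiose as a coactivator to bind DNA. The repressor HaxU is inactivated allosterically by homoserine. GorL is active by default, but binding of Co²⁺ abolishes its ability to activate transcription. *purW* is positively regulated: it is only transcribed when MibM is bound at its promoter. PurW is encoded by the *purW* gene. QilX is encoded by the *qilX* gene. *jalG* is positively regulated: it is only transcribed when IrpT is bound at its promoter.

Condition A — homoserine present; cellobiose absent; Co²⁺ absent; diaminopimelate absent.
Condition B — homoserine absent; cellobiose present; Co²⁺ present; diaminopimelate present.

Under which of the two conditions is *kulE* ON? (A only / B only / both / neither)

neither

Condition A:
Homoserine is present, so HaxU is inactive.
Cellobiose is absent, so IrpT is inactive.
Required activator IrpT is absent, so *jalG* is not transcribed.
So JalG is not produced.
Co²⁺ is absent, so GorL is active.
Diaminopimelate is absent, so MibM is active.
No repressor is bound and MibM is active, so *purW* is transcribed.
So PurW is produced and active.
With repressor PurW bound, *qilX* is not transcribed.
So QilX is not produced.
Required activator JalG is absent, so *kulE* is not transcribed.
→ *kulE* is OFF in A.
Condition B:
Homoserine is absent, so HaxU is active.
Cellobiose is present, so IrpT is active.
No repressor is bound and IrpT is active, so *jalG* is transcribed.
So JalG is produced and active.
Co²⁺ is present, so GorL is inactive.
Diaminopimelate is present, so MibM is inactive.
Required activator MibM is absent, so *purW* is not transcribed.
So PurW is not produced.
Required activator GorL is absent, so *qilX* is not transcribed.
So QilX is not produced.
With repressor HaxU bound, *kulE* is not transcribed.
→ *kulE* is OFF in B.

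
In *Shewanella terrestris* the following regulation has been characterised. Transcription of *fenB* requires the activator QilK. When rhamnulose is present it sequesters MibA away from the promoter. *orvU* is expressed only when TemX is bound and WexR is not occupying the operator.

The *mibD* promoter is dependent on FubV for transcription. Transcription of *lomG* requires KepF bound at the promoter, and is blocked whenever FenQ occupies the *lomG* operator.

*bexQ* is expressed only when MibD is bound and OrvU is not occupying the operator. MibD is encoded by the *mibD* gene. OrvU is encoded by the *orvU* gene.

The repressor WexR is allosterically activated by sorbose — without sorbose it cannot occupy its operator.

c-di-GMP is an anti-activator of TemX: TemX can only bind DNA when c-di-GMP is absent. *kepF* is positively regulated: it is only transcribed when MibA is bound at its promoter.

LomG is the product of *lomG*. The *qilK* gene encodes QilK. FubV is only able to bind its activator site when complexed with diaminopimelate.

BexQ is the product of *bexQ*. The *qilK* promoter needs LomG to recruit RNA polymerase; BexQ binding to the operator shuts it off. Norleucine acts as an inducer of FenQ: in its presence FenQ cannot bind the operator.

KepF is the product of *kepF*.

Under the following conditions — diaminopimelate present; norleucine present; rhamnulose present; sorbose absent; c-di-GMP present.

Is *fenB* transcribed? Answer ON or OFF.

OFF

Diaminopimelate is present, so FubV is active.
No repressor is bound and FubV is active, so *mibD* is transcribed.
So MibD is produced and active.
Sorbose is absent, so WexR is inactive.
c-di-GMP is present, so TemX is inactive.
Required activator TemX is absent, so *orvU* is not transcribed.
So OrvU is not produced.
No repressor is bound and MibD is active, so *bexQ* is transcribed.
So BexQ is produced and active.
Norleucine is present, so FenQ is inactive.
Rhamnulose is present, so MibA is inactive.
Required activator MibA is absent, so *kepF* is not transcribed.
So KepF is not produced.
Required activator KepF is absent, so *lomG* is not transcribed.
So LomG is not produced.
With repressor BexQ bound, *qilK* is not transcribed.
So QilK is not produced.
Required activator QilK is absent, so *fenB* is not transcribed.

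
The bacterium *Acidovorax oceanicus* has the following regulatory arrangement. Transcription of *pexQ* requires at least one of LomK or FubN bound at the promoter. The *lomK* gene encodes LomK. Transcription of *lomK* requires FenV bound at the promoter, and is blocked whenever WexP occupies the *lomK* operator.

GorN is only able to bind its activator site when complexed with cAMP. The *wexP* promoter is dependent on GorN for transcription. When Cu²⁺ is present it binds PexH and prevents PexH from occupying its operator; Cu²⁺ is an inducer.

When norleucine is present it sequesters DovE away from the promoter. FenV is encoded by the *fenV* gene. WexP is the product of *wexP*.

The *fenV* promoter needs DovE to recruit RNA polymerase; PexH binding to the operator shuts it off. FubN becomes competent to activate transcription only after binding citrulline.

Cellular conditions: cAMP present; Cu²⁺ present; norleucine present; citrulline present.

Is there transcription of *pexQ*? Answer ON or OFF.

ON

cAMP is present, so GorN is active.
No repressor is bound and GorN is active, so *wexP* is transcribed.
So WexP is produced and active.
Cu²⁺ is present, so PexH is inactive.
Norleucine is present, so DovE is inactive.
Required activator DovE is absent, so *fenV* is not transcribed.
So FenV is not produced.
With repressor WexP bound, *lomK* is not transcribed.
So LomK is not produced.
Citrulline is present, so FubN is active.
Activator FubN is present, so *pexQ* is transcribed.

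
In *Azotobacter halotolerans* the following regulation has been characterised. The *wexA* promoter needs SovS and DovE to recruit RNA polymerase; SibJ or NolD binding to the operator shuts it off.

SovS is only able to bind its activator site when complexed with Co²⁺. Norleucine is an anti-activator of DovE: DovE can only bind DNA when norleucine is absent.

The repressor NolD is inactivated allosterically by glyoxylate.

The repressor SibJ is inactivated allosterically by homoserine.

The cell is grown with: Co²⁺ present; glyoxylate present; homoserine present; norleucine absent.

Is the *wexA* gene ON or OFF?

ON

Co²⁺ is present, so SovS is active.
Norleucine is absent, so DovE is active.
Homoserine is present, so SibJ is inactive.
Glyoxylate is present, so NolD is inactive.
No repressor is bound and SovS and DovE are active, so *wexA* is transcribed.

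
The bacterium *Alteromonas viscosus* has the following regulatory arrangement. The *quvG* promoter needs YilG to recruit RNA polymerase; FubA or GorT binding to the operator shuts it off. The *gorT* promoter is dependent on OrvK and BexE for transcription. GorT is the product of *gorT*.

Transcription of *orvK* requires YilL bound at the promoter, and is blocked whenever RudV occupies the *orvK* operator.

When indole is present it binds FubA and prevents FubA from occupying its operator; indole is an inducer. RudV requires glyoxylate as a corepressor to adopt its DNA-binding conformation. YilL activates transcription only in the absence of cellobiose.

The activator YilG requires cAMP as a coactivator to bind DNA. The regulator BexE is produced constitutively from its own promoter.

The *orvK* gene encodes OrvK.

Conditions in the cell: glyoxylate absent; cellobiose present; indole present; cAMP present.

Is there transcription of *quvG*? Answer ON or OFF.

ON

Indole is present, so FubA is inactive.
Cellobiose is present, so YilL is inactive.
Glyoxylate is absent, so RudV is inactive.
Required activator YilL is absent, so *orvK* is not transcribed.
So OrvK is not produced.
BexE is produced constitutively and is active.
Required activator OrvK is absent, so *gorT* is not transcribed.
So GorT is not produced.
cAMP is present, so YilG is active.
No repressor is bound and YilG is active, so *quvG* is transcribed.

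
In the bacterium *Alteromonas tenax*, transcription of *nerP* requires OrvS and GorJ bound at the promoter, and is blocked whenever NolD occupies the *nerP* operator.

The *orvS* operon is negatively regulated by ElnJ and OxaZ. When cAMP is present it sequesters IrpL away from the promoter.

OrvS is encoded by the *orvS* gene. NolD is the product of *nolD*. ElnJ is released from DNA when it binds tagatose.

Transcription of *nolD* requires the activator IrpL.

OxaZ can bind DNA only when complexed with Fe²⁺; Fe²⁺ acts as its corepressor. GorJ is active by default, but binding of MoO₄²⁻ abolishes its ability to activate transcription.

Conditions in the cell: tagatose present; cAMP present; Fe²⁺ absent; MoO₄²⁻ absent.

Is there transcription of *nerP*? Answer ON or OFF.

ON

Tagatose is present, so ElnJ is inactive.
Fe²⁺ is absent, so OxaZ is inactive.
With no repressor bound, *orvS* is transcribed.
So OrvS is produced and active.
MoO₄²⁻ is absent, so GorJ is active.
cAMP is present, so IrpL is inactive.
Required activator IrpL is absent, so *nolD* is not transcribed.
So NolD is not produced.
No repressor is bound and OrvS and GorJ are active, so *nerP* is transcribed.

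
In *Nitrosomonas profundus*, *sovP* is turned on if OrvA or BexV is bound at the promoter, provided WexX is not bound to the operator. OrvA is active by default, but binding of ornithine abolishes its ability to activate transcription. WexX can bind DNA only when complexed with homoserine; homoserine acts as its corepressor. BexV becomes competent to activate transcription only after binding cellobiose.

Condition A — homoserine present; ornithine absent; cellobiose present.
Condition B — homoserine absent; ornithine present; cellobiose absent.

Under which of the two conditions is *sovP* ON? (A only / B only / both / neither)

Condition A:
Homoserine is present, so WexX is active.
Ornithine is absent, so OrvA is active.
Cellobiose is present, so BexV is active.
With repressor WexX bound, *sovP* is not transcribed.
→ *sovP* is OFF in A.
Condition B:
Homoserine is absent, so WexX is inactive.
Ornithine is present, so OrvA is inactive.
Cellobiose is absent, so BexV is inactive.
No activator is available at the *sovP* promoter, so *sovP* is not transcribed.
→ *sovP* is OFF in B.

neither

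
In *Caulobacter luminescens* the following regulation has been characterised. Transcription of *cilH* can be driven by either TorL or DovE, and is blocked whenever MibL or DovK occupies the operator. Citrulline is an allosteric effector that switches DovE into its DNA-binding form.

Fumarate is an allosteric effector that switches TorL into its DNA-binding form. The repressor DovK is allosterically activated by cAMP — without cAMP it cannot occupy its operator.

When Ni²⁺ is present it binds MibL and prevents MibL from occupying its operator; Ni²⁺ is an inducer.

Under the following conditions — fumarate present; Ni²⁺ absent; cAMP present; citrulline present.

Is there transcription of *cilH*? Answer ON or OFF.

Ni²⁺ is absent, so MibL is active.
cAMP is present, so DovK is active.
Fumarate is present, so TorL is active.
Citrulline is present, so DovE is active.
With repressor MibL bound, *cilH* is not transcribed.

OFF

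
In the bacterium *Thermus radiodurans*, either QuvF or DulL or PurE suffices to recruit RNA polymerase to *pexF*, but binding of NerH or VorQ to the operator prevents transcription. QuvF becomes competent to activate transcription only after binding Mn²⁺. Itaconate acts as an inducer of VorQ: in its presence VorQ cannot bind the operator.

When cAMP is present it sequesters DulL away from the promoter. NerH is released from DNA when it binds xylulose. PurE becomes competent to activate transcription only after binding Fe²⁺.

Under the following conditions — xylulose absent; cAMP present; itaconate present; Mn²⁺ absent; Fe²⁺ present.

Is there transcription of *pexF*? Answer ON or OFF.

Mn²⁺ is absent, so QuvF is inactive.
Xylulose is absent, so NerH is active.
cAMP is present, so DulL is inactive.
Itaconate is present, so VorQ is inactive.
Fe²⁺ is present, so PurE is active.
With repressor NerH bound, *pexF* is not transcribed.

OFF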